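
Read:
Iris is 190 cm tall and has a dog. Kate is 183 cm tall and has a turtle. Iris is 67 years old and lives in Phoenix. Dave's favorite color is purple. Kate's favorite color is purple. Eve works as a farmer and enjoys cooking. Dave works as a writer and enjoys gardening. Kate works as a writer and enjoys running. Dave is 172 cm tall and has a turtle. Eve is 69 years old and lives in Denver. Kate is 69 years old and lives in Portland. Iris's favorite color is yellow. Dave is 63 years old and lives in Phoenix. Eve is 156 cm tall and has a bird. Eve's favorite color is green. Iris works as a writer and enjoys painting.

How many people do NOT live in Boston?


Not in Boston: 4

4


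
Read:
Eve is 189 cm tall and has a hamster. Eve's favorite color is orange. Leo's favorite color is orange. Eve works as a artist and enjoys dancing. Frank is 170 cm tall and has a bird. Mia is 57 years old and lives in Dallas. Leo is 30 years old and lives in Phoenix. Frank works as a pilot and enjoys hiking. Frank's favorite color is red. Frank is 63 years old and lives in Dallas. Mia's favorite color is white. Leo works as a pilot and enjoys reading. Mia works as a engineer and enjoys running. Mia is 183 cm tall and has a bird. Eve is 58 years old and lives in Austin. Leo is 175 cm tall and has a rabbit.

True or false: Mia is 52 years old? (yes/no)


Mia is actually 57. no

no


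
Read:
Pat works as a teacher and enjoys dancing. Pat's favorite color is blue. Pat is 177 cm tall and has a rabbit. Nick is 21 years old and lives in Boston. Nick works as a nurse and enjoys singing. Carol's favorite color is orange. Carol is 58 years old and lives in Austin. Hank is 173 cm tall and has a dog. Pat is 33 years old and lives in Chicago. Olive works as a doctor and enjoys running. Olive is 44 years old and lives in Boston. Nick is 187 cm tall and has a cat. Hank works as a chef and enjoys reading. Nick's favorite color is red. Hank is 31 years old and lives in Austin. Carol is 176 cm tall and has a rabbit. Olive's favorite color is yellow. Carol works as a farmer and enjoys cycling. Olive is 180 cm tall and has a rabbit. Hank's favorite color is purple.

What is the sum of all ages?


21+33+31+44+58 = 187

187


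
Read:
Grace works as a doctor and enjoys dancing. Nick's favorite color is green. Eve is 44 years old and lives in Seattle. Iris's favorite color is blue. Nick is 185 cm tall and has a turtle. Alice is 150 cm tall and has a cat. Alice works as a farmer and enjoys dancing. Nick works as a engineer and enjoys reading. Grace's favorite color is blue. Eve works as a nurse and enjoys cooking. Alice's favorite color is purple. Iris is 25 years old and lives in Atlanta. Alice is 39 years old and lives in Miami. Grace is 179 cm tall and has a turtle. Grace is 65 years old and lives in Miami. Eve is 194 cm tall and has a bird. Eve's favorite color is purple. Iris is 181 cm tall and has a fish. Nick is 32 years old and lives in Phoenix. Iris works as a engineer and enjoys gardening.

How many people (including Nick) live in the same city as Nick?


Nick lives in Phoenix. Count = 1

1


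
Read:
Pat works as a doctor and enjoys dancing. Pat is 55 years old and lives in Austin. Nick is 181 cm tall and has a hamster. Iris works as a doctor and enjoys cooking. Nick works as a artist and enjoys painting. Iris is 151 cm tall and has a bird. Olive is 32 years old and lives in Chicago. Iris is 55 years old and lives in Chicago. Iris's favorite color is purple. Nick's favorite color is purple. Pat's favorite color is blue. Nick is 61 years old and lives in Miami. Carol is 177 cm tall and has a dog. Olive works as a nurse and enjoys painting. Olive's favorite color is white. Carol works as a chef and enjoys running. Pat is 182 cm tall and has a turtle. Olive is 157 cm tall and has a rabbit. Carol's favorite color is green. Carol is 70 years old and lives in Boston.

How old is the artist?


The artist is Nick, age 61

61


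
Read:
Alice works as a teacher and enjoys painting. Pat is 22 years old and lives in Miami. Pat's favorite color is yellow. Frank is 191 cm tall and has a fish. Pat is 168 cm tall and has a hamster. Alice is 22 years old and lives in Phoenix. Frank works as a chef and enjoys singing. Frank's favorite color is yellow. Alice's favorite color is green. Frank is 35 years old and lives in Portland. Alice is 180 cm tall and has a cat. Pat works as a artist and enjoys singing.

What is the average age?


Sum=79, n=3, avg=26.33

26.33


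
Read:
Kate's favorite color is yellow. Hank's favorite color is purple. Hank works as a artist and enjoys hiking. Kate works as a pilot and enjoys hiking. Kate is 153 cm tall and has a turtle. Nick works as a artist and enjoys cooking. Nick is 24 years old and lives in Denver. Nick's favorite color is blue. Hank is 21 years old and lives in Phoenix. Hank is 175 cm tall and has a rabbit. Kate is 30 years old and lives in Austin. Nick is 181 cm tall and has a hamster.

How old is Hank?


Hank is 21 years old

21


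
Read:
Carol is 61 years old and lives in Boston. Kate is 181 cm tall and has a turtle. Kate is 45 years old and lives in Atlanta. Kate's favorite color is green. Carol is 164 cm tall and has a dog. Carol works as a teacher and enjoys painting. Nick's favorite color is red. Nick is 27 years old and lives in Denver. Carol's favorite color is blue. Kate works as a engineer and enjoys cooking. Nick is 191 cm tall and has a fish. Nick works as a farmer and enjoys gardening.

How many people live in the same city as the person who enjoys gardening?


Person with hobby gardening is Nick, city Denver. Count = 1

1


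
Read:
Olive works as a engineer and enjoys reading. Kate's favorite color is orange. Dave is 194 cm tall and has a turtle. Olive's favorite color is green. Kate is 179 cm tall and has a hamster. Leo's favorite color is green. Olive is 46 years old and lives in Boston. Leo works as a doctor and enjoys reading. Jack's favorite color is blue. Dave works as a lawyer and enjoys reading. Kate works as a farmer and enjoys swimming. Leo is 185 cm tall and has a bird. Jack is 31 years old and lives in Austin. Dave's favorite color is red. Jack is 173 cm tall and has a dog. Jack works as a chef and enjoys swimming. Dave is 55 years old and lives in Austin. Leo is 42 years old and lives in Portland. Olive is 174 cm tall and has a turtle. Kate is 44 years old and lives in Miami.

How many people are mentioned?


People: Jack, Leo, Kate, Dave, Olive. Count = 5

5


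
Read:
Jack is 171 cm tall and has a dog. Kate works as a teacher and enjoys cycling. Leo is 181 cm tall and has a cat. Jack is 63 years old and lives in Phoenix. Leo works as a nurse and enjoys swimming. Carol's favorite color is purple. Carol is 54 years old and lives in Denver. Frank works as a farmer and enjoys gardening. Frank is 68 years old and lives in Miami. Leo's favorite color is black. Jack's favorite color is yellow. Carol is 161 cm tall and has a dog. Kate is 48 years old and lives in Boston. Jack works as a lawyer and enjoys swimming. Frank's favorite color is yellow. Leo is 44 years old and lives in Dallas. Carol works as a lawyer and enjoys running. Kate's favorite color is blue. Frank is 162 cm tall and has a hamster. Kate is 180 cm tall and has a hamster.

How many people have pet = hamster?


Count: 2

2


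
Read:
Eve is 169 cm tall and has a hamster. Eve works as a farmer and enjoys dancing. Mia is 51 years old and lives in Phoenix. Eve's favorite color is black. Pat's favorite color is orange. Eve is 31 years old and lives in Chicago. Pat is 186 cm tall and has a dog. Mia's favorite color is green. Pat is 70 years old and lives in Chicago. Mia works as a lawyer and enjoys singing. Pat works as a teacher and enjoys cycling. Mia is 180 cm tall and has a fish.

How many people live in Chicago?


Count in Chicago: 2

2


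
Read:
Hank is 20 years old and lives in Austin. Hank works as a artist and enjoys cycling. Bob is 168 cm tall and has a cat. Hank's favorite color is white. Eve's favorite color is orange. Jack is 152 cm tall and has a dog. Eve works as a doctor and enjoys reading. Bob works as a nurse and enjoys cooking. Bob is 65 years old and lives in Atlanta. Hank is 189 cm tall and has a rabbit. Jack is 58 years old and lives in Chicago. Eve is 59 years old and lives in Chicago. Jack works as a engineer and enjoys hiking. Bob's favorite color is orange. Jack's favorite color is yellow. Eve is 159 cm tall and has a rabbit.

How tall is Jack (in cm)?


Jack is 152 cm tall

152


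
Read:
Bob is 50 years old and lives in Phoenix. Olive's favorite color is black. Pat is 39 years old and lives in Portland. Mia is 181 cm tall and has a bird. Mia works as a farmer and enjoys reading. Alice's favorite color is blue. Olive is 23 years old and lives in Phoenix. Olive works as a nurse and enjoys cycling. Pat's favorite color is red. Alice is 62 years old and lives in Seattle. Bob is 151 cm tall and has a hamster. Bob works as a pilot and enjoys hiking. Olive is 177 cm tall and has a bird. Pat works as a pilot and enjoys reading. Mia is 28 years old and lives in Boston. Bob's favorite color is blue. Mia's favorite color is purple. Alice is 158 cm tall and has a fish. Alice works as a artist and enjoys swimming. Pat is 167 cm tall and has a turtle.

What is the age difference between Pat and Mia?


|39 - 28| = 11

11


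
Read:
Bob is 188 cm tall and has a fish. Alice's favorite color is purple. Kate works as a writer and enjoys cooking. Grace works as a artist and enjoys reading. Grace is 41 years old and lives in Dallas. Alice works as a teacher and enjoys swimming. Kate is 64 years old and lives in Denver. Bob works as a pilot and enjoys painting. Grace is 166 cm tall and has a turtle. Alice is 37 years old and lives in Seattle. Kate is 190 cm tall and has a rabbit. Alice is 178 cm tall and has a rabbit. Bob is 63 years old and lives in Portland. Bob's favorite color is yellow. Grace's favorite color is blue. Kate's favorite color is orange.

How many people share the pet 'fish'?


Count: 1

1


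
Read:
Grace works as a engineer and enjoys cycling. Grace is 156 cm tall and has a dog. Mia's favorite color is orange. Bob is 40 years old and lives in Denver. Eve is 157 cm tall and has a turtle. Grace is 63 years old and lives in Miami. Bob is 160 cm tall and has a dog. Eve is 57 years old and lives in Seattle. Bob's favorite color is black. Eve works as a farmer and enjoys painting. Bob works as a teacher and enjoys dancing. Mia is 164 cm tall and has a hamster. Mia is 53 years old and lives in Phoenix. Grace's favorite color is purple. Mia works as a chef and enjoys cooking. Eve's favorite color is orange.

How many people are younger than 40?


Filter: 0

0


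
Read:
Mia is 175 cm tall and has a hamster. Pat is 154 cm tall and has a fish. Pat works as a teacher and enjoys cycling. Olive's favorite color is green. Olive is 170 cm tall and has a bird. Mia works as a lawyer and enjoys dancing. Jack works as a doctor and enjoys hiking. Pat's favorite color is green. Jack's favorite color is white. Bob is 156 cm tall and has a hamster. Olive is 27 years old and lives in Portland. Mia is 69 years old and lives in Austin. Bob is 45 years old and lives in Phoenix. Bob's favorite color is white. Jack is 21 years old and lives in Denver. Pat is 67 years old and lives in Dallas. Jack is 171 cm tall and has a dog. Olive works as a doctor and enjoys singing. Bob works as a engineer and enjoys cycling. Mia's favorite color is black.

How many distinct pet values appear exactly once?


Unique pet values: 3

3


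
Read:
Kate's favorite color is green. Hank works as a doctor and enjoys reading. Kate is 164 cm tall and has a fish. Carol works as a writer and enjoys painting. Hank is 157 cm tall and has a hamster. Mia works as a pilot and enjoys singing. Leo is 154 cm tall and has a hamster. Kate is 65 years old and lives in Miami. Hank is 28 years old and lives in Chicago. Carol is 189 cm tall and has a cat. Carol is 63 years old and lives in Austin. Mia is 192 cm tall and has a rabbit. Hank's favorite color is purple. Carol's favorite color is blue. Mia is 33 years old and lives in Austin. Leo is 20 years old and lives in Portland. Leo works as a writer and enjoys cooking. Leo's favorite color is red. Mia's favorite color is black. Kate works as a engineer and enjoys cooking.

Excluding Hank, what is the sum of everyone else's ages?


Sum (excluding Hank): 181

181


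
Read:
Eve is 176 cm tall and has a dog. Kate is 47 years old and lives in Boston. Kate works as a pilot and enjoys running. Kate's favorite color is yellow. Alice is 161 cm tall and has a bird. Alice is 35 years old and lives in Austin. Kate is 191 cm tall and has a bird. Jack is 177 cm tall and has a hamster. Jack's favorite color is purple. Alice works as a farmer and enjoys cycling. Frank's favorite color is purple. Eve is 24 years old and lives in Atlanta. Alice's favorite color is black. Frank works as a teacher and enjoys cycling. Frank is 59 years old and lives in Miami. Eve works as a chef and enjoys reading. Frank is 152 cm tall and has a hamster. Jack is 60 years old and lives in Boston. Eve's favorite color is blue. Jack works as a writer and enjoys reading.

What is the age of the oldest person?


Oldest: Jack at 60

60


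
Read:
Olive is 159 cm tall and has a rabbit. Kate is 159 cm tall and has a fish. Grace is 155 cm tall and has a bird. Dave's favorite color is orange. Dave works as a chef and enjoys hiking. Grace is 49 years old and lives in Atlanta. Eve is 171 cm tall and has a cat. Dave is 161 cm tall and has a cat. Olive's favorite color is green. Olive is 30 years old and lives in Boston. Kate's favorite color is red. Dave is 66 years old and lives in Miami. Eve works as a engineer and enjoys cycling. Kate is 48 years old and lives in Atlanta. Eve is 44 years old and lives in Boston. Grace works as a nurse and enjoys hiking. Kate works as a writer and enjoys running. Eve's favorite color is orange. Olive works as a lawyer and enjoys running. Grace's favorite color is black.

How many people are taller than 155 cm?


Taller than 155: 4

4


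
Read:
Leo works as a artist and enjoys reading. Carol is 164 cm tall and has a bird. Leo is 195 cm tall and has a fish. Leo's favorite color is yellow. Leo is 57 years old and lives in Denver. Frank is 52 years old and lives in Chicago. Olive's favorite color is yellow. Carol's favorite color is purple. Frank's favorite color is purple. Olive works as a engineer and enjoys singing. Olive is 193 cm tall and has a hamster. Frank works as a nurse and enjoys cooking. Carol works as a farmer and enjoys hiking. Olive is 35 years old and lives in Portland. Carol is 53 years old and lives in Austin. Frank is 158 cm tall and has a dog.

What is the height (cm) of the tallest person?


Tallest: Leo at 195 cm

195


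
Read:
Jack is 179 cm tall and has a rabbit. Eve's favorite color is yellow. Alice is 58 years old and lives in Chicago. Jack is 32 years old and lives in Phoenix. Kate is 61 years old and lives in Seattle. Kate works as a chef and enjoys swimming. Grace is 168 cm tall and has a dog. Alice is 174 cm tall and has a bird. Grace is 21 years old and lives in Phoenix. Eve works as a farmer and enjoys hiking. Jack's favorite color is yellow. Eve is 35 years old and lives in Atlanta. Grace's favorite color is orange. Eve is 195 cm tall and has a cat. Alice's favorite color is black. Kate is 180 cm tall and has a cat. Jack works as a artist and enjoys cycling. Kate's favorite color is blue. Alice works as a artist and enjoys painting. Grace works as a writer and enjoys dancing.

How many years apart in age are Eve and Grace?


35 vs 21, diff = 14

14


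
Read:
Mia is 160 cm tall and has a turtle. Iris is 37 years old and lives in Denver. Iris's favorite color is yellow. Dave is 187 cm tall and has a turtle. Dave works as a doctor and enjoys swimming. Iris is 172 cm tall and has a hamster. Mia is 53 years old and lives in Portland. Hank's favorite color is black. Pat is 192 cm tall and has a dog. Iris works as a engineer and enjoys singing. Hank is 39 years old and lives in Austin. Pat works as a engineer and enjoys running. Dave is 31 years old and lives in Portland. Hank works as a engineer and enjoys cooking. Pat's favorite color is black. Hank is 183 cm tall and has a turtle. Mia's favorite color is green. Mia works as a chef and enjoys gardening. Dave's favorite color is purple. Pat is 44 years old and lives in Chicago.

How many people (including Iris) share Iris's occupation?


Iris is a engineer. Count = 3

3


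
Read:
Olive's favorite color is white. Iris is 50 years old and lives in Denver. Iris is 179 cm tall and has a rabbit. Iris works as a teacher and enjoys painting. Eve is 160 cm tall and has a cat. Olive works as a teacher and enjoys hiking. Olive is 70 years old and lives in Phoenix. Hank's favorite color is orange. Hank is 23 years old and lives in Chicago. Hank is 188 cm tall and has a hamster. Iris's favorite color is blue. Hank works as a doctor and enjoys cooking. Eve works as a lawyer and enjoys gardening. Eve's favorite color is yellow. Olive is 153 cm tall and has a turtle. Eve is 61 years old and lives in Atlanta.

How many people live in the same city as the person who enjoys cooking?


Person with hobby cooking is Hank, city Chicago. Count = 1

1


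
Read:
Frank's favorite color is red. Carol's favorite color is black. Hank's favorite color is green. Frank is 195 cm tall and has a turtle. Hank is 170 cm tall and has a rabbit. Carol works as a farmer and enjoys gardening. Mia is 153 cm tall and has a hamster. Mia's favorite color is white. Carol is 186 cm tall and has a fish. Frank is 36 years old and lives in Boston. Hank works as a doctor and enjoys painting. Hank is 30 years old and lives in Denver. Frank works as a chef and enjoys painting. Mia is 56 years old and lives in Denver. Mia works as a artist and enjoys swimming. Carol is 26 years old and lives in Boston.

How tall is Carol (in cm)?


Carol is 186 cm tall

186


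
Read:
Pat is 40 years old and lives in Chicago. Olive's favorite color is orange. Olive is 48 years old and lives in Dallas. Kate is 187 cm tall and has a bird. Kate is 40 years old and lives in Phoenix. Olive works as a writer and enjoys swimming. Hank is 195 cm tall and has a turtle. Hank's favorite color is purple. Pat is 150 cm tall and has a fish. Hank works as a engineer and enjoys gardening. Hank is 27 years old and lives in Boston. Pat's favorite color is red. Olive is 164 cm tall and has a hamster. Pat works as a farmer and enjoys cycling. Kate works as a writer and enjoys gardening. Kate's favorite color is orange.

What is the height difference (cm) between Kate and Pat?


|187 - 150| = 37

37


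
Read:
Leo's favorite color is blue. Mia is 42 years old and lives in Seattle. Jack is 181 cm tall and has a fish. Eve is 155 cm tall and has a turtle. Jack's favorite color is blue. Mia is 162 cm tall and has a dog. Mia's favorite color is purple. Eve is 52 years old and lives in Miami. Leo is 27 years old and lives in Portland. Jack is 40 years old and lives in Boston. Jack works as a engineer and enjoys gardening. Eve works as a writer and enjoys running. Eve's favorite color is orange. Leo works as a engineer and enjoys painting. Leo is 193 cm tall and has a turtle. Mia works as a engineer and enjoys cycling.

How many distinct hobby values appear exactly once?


Unique hobby values: 4

4


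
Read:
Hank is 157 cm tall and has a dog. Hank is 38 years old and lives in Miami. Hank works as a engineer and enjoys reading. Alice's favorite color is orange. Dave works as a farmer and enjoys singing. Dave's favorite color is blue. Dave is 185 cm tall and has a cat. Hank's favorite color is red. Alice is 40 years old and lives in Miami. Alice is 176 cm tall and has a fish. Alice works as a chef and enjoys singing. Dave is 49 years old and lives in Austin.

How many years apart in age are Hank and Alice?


38 vs 40, diff = 2

2


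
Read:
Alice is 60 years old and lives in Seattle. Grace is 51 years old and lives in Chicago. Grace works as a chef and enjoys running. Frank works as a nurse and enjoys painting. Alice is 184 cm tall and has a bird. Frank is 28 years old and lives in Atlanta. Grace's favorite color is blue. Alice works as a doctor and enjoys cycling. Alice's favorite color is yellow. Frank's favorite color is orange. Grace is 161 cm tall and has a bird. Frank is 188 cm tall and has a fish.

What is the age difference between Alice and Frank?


|60 - 28| = 32

32


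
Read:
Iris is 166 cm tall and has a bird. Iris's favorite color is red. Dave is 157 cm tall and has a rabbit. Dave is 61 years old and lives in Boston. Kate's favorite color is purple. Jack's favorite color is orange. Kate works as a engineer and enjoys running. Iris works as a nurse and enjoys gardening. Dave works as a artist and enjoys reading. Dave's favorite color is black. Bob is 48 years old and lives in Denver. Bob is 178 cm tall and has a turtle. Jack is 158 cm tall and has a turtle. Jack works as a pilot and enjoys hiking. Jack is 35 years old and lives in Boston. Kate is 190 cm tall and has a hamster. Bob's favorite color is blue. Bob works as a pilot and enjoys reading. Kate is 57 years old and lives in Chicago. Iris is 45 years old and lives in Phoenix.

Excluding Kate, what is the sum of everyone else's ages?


Sum (excluding Kate): 189

189


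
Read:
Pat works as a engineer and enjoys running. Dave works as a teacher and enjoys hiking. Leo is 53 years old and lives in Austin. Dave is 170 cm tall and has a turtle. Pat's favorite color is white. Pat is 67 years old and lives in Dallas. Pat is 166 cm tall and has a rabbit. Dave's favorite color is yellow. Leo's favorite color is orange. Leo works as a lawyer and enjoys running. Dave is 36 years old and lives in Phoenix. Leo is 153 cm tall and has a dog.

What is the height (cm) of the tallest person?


Tallest: Dave at 170 cm

170


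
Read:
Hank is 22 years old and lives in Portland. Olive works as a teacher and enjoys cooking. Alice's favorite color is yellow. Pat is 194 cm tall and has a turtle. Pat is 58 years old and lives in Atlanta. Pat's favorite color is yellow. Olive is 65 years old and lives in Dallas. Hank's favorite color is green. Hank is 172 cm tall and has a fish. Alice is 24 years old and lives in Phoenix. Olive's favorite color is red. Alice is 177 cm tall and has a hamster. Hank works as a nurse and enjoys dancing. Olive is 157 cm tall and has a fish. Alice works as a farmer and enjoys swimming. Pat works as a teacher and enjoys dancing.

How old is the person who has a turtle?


Person with turtle is Pat, age 58

58


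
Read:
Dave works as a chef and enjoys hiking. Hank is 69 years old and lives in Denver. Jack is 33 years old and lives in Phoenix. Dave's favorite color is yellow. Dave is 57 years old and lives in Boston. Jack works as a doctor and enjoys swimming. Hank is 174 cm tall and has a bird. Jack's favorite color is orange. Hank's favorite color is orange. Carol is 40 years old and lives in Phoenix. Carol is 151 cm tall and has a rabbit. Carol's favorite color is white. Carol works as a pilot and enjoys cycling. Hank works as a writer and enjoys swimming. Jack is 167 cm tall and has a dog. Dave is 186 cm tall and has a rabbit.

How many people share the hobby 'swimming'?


Count: 2

2


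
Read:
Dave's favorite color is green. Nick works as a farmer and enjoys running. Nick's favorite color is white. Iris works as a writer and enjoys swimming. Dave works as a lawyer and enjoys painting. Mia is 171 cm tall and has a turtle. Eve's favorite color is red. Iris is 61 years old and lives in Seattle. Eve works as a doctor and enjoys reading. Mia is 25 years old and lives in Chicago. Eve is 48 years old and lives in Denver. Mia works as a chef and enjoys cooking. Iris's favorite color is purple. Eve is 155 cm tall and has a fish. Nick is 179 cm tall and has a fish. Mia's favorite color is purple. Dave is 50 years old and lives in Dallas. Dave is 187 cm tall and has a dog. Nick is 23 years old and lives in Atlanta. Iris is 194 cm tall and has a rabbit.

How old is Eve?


Eve is 48 years old

48


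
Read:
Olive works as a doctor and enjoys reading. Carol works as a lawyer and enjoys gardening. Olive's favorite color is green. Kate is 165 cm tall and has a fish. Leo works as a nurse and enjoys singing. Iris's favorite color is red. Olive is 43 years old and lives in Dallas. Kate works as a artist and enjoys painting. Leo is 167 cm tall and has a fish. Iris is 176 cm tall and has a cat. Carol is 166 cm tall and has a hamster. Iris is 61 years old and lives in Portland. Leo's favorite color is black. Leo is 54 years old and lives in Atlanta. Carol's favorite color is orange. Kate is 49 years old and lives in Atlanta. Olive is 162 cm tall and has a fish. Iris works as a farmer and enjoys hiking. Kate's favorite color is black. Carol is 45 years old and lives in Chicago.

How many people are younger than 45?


Filter: 1

1


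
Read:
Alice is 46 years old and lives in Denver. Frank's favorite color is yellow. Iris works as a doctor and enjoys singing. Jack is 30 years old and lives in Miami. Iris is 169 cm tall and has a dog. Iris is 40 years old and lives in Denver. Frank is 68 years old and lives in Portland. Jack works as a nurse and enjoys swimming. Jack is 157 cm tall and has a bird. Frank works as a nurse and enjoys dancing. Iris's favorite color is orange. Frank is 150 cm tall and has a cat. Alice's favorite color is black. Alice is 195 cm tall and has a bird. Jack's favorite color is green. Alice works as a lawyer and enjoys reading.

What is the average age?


Sum=184, n=4, avg=46

46


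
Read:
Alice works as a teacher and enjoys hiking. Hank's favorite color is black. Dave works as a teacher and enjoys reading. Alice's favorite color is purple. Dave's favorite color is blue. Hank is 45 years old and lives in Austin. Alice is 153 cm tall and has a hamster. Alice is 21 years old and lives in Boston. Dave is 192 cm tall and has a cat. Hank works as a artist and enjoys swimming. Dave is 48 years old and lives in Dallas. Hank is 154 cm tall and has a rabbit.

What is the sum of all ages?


21+48+45 = 114

114


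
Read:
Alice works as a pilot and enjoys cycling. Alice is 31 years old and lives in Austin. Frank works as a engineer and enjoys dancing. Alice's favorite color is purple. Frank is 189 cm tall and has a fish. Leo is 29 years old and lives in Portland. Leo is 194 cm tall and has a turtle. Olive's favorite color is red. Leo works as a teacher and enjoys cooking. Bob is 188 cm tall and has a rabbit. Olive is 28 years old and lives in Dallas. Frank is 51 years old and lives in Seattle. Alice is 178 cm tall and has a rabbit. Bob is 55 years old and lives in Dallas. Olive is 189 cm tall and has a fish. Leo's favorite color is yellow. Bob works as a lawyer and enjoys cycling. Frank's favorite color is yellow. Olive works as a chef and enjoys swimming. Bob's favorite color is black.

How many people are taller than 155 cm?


Taller than 155: 5

5


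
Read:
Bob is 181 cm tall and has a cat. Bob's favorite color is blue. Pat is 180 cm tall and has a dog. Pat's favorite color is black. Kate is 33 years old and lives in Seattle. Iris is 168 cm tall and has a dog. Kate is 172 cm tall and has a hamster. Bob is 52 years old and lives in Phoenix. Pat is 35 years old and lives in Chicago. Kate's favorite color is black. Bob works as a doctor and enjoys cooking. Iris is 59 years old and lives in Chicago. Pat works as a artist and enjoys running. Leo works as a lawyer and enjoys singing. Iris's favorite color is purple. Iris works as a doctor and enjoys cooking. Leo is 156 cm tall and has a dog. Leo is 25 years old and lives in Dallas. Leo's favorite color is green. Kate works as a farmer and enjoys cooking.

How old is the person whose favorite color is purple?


Person with favorite color=purple is Iris, age 59

59


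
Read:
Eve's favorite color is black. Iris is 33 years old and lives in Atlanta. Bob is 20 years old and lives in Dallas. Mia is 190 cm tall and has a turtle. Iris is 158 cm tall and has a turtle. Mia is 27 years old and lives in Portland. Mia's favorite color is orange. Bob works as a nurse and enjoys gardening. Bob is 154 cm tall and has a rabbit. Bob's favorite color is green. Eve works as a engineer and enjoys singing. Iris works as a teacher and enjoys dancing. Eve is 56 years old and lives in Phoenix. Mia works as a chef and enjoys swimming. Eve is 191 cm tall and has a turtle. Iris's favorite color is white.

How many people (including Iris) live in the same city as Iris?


Iris lives in Atlanta. Count = 1

1


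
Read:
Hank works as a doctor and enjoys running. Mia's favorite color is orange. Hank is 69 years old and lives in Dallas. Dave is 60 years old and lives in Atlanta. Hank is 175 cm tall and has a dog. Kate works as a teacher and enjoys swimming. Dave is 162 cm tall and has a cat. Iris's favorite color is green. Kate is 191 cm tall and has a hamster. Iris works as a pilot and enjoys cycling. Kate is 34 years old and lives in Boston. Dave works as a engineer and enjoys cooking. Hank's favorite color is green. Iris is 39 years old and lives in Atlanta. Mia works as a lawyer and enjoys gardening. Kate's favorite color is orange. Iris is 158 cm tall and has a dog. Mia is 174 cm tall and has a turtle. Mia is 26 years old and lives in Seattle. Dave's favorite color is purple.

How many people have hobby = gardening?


Count: 1

1


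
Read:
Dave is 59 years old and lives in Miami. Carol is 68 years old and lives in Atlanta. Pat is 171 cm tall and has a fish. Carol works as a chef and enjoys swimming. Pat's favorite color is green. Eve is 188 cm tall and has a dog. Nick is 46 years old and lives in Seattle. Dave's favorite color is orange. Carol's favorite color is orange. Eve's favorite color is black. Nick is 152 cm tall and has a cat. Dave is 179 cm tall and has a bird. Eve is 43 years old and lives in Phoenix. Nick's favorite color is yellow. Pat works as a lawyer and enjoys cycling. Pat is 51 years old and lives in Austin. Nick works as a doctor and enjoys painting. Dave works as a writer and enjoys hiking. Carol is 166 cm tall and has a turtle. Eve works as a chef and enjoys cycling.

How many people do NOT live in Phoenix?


Not in Phoenix: 4

4


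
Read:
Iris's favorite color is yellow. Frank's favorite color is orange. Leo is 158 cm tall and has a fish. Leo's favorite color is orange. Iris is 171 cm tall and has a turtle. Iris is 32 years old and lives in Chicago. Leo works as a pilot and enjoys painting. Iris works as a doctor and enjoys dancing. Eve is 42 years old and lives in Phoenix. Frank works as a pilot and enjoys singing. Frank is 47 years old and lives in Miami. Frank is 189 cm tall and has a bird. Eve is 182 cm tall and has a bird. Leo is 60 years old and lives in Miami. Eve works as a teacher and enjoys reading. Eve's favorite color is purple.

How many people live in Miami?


Count in Miami: 2

2


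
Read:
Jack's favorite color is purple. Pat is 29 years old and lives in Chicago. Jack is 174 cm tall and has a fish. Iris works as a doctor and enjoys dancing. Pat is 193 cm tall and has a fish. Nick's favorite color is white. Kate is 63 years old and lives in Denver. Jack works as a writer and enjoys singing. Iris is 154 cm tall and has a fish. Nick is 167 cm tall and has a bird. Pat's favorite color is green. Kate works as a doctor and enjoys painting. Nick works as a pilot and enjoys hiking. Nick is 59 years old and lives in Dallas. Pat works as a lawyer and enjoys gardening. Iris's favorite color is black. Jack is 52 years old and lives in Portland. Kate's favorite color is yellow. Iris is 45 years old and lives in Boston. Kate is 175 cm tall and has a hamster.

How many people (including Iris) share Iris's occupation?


Iris is a doctor. Count = 2

2


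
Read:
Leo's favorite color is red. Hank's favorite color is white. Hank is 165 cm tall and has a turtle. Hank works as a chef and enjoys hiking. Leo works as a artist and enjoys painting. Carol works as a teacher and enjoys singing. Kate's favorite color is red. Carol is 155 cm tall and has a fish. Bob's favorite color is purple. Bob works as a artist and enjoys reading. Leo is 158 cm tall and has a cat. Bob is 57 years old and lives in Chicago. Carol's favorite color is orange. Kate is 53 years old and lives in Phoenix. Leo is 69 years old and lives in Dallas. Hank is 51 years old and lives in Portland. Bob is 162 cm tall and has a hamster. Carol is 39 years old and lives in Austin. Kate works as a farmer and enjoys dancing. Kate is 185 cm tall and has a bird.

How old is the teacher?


The teacher is Carol, age 39

39


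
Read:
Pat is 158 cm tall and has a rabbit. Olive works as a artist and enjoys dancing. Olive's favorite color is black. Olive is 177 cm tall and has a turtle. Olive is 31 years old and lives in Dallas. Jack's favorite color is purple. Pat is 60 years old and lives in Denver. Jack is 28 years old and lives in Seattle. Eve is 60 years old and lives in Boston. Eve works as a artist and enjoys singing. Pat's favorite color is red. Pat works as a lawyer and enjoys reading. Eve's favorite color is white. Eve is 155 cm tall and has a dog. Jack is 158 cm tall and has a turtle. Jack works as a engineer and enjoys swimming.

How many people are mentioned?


People: Jack, Eve, Pat, Olive. Count = 4

4


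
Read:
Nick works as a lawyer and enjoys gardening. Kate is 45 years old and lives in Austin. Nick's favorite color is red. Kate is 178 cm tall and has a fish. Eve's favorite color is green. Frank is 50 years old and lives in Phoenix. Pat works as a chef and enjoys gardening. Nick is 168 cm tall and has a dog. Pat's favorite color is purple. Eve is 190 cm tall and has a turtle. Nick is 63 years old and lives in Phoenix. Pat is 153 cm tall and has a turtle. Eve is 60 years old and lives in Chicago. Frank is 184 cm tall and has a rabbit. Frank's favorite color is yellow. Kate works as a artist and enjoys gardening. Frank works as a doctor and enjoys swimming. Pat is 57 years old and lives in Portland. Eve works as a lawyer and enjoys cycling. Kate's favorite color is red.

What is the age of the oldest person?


Oldest: Nick at 63

63


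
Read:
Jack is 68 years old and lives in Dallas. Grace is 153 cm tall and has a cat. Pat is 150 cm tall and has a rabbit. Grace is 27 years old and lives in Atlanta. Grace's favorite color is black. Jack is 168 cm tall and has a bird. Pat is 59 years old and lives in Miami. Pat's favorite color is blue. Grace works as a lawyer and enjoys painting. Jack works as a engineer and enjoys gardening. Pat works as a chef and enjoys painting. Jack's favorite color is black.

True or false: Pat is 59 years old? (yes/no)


Pat is actually 59. yes

yes


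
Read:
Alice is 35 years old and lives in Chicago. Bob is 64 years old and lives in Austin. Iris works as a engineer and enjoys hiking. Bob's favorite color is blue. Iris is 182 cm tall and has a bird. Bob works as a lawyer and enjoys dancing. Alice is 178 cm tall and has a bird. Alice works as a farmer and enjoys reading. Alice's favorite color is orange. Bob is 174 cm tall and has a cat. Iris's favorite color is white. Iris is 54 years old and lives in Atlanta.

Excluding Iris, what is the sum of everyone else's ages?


Sum (excluding Iris): 99

99


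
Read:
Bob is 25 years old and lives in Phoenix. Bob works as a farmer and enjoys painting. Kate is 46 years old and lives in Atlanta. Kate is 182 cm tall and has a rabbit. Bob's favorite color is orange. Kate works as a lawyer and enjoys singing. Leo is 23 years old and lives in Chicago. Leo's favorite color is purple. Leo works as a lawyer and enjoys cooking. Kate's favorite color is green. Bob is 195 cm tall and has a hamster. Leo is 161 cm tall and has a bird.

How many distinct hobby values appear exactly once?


Unique hobby values: 3

3


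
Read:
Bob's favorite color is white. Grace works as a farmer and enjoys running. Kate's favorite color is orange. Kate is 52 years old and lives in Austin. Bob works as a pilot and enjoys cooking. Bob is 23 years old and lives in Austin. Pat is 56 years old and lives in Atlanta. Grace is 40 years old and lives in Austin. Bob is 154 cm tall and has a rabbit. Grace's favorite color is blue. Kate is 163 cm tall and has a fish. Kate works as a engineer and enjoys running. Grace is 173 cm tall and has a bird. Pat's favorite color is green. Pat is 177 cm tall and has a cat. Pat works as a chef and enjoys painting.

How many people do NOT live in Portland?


Not in Portland: 4

4


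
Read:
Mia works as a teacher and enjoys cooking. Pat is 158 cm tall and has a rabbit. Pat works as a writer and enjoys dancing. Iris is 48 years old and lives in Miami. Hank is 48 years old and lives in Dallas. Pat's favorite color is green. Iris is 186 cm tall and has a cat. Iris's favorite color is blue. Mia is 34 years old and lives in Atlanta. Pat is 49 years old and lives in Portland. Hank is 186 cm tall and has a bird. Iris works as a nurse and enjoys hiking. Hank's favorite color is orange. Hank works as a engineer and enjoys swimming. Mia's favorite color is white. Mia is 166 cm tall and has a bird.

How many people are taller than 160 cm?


Taller than 160: 3

3


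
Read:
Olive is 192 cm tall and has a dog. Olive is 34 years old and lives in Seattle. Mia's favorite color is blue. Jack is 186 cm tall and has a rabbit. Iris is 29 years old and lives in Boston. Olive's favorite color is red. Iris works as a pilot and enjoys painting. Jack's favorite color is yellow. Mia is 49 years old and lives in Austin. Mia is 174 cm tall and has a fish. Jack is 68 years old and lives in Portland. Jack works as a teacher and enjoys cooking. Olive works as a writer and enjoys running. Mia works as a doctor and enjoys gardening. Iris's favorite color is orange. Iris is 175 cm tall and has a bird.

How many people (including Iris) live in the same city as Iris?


Iris lives in Boston. Count = 1

1


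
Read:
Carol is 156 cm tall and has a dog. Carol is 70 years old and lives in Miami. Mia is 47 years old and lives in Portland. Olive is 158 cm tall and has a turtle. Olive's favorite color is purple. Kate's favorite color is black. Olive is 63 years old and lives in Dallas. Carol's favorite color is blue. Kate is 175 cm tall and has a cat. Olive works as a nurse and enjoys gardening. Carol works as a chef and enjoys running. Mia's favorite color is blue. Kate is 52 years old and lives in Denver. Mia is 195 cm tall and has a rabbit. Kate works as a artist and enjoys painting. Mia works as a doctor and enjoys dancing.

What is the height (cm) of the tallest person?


Tallest: Mia at 195 cm

195


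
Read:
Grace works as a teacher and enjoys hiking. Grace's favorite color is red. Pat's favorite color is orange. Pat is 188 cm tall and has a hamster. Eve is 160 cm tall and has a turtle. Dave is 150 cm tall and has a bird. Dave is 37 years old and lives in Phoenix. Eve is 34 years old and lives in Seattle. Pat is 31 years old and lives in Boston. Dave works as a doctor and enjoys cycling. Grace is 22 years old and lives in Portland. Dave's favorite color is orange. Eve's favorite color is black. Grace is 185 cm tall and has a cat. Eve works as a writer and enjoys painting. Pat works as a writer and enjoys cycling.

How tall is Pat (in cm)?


Pat is 188 cm tall

188


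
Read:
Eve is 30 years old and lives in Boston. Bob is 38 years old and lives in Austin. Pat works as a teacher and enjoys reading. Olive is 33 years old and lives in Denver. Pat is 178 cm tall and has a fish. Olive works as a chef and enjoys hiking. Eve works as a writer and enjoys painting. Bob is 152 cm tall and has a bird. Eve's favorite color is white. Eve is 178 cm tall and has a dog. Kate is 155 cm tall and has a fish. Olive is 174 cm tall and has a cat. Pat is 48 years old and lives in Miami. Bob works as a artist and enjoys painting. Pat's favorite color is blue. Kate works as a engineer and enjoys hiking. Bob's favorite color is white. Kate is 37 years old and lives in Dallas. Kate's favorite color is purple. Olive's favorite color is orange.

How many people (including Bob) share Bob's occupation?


Bob is a artist. Count = 1

1
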